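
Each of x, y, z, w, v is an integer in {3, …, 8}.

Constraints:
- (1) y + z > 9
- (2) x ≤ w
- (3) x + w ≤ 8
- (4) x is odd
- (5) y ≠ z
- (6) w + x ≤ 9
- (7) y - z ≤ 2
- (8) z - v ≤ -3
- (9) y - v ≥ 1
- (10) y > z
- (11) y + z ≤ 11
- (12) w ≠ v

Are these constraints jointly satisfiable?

Constraints 7, 8, and 9 give y − v ≥ 1, v − z ≥ 3, z − y ≥ -2.
Adding all 3 inequalities: the left sides telescope to 0, and the right sides sum to 1 + 3 + (-2) = 2. So 0 ≥ 2, which is false.

Unsatisfiable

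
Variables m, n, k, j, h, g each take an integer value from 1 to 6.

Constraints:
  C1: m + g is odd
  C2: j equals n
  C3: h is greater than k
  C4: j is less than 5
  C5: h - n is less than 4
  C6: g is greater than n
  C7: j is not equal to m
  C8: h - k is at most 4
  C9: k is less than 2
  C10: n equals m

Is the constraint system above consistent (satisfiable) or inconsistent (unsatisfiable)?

From constraints 2 and 10, j = n = m, so j = m. But constraint 7 says j ≠ m. Contradiction.

Unsatisfiable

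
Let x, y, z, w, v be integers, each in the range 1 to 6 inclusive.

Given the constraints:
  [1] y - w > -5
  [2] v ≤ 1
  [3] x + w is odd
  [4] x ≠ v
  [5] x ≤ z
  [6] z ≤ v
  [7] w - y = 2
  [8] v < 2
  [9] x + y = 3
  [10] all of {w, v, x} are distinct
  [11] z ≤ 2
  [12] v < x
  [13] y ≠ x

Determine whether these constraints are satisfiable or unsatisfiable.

Unsatisfiable

Constraints 5, 6, and 12 give x ≤ z, z ≤ v, v < x. Chaining: x ≤ z ≤ v < x, which forces x < x — impossible.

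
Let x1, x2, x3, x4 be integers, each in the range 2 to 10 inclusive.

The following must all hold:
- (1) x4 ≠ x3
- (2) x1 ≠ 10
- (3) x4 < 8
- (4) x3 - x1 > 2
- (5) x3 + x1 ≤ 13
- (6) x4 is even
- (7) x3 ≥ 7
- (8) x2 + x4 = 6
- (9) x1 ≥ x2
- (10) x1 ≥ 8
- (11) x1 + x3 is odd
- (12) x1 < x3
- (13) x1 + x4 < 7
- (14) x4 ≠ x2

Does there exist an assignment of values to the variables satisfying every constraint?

From constraint 7: x3 ≥ 7. From constraint 10: x1 ≥ 8. Hence x3 + x1 ≥ 15. But constraint 5 requires x3 + x1 ≤ 13, and 13 < 15. Contradiction.

Unsatisfiable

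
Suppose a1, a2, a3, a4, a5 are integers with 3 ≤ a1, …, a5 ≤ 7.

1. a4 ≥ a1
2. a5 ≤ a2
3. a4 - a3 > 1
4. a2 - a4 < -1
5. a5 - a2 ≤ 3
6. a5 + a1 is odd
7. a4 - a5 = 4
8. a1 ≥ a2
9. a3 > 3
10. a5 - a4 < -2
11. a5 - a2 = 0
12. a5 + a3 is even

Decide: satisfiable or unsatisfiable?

Satisfiable

The assignment a1 = 4, a2 = 3, a3 = 5, a4 = 7, a5 = 3 works:
  constraint 3 holds since a4 - a3 = 2.
  constraint 4 holds since a2 - a4 = -4.
The rest check out directly.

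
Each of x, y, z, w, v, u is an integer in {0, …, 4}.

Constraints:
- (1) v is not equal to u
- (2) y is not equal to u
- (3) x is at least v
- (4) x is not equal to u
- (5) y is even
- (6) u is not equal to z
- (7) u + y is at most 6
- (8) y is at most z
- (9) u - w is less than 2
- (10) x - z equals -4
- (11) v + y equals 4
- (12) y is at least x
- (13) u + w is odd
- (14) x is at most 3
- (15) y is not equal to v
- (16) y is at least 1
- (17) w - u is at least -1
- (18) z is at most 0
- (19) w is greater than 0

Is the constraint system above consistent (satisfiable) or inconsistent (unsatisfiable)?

Unsatisfiable

From constraints 3 and 14: v ≤ x ≤ 3. From constraints 8 and 18: y ≤ z ≤ 0. Hence v + y ≤ 3. But constraint 11 requires v + y = 4, and 4 > 3. Contradiction.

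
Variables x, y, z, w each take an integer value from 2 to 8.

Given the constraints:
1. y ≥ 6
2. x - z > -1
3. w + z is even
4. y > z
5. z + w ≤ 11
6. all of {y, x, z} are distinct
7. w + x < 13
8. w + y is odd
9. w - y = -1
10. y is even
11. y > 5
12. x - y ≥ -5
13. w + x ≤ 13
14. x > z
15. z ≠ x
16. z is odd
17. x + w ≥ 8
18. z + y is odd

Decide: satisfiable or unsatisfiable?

Take x = 4, y = 8, z = 3, w = 7. Then constraint 2: x - z = 1; constraint 5: z + w = 10; constraint 7: w + x = 11, and every other listed constraint is also met.

Satisfiable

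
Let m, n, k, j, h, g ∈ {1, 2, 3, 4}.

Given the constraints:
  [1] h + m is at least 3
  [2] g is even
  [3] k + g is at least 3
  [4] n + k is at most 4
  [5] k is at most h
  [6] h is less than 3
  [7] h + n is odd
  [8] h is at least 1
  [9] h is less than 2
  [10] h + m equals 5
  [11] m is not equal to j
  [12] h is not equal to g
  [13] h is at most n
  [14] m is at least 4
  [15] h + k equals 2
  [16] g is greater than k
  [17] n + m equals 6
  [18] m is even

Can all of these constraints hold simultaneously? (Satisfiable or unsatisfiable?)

Satisfiable

Try m = 4, n = 2, k = 1, j = 1, h = 1, g = 2.
Check constraint 1: h + m = 5; constraint 3: k + g = 3; constraint 4: n + k = 3. The remaining constraints are straightforward to verify.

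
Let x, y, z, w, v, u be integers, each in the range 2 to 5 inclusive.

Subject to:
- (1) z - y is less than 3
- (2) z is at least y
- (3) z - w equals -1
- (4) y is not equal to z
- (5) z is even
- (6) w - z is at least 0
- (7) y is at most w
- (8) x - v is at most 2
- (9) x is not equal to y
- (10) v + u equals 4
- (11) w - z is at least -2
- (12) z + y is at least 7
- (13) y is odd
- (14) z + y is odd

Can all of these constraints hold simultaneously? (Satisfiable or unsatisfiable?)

Satisfiable

Setting (x, y, z, w, v, u) = (4, 3, 4, 5, 2, 2) satisfies everything: constraint 1: z - y = 1; constraint 3: z - w = -1, and the others follow.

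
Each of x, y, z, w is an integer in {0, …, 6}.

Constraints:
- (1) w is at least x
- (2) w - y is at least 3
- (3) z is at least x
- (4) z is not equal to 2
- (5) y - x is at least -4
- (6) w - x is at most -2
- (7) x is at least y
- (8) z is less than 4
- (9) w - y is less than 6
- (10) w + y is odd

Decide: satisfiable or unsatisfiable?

Unsatisfiable

Constraints 2, 5, and 6 give x − w ≥ 2, w − y ≥ 3, y − x ≥ -4.
Adding all 3 inequalities: the left sides telescope to 0, and the right sides sum to 2 + 3 + (-4) = 1. So 0 ≥ 1, which is false.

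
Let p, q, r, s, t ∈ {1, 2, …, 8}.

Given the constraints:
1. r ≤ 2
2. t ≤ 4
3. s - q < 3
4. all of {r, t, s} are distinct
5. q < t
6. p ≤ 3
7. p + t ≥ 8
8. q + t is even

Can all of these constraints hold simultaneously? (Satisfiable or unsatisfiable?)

From constraint 6: p ≤ 3. From constraint 2: t ≤ 4. Hence p + t ≤ 7. But constraint 7 requires p + t ≥ 8, and 8 > 7. Contradiction.

Unsatisfiable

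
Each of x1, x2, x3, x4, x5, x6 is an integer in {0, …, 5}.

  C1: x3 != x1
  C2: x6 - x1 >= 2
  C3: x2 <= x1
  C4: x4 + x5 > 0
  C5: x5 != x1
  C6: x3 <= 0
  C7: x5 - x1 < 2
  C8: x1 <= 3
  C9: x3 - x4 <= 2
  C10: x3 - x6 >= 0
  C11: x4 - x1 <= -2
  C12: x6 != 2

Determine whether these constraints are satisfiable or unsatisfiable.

Constraints 2, 9, 10, and 11 give x4 − x3 ≥ -2, x3 − x6 ≥ 0, x6 − x1 ≥ 2, x1 − x4 ≥ 2.
Adding all 4 inequalities: the left sides telescope to 0, and the right sides sum to (-2) + 0 + 2 + 2 = 2. So 0 ≥ 2, which is false.

Unsatisfiable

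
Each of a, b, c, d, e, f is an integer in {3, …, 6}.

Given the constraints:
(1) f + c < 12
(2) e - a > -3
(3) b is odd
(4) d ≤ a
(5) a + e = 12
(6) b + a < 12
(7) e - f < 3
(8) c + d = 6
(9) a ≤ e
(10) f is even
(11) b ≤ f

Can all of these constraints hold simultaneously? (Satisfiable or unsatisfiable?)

One satisfying assignment is a = 6, b = 5, c = 3, d = 3, e = 6, f = 6.
For the less obvious constraints — constraint 1: f + c = 9; constraint 2: e - a = 0; constraint 5: a + e = 12 — and the others hold by inspection.

Satisfiable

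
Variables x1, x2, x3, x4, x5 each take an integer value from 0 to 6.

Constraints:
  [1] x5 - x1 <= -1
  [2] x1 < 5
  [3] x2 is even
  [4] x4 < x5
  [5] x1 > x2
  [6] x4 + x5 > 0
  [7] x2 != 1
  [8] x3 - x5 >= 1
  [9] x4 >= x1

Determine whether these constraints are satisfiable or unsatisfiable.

Constraints 1, 4, and 9 give x1 ≤ x4, x4 < x5, x5 < x1. Chaining: x1 ≤ x4 < x5 < x1, which forces x1 < x1 — impossible.

Unsatisfiable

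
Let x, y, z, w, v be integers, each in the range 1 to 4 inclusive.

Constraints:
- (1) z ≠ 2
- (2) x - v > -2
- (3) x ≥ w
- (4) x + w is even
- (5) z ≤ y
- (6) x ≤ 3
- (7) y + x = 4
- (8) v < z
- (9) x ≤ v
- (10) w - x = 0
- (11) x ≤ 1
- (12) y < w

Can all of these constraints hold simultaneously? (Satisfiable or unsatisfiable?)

Constraints 3, 5, 8, 9, and 12 give z ≤ y, y < w, w ≤ x, x ≤ v, v < z. Chaining: z ≤ y < w ≤ x ≤ v < z, which forces z < z — impossible.

Unsatisfiable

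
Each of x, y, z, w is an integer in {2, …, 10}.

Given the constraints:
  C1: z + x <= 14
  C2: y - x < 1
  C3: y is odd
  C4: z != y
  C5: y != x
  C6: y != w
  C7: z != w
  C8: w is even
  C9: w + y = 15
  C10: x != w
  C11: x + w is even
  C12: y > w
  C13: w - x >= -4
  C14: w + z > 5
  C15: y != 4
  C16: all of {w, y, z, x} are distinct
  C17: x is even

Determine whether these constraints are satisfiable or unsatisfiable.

One satisfying assignment is x = 10, y = 9, z = 2, w = 6.
For the less obvious constraints — constraint 1: z + x = 12; constraint 2: y - x = -1; constraint 9: w + y = 15 — and the others hold by inspection.

Satisfiable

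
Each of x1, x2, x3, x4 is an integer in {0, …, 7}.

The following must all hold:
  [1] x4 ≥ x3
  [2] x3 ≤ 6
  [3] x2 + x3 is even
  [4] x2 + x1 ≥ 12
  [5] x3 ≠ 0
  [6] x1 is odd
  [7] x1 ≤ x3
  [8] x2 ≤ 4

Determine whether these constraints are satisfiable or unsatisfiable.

From constraint 8: x2 ≤ 4. From constraints 2 and 7: x1 ≤ x3 ≤ 6. Hence x2 + x1 ≤ 10. But constraint 4 requires x2 + x1 ≥ 12, and 12 > 10. Contradiction.

Unsatisfiable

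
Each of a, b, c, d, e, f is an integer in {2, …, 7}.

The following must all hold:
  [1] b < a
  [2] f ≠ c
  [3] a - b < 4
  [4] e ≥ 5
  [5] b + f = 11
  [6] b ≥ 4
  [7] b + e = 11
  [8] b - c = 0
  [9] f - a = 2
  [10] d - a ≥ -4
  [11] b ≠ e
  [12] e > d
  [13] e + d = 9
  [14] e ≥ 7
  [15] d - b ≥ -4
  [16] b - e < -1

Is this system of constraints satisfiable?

Take a = 5, b = 4, c = 4, d = 2, e = 7, f = 7. Then constraint 3: a - b = 1; constraint 5: b + f = 11; constraint 7: b + e = 11, and every other listed constraint is also met.

Satisfiable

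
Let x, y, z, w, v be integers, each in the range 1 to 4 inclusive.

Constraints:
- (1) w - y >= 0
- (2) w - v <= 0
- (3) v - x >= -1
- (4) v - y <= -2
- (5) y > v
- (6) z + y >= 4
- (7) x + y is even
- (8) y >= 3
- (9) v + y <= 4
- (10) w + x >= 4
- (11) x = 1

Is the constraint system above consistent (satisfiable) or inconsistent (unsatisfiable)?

Constraints 1, 2, and 4 give y − v ≥ 2, v − w ≥ 0, w − y ≥ 0.
Adding all 3 inequalities: the left sides telescope to 0, and the right sides sum to 2 + 0 + 0 = 2. So 0 ≥ 2, which is false.

Unsatisfiable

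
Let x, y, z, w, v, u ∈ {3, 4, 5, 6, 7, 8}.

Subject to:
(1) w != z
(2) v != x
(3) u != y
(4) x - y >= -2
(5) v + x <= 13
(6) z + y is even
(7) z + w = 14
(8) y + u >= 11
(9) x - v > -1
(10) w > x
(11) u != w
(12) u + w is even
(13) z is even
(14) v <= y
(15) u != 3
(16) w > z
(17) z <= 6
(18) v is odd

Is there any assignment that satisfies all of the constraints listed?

Satisfiable

The assignment x = 6, y = 8, z = 6, w = 8, v = 5, u = 6 works:
  constraint 4 holds since x - y = -2.
  constraint 5 holds since v + x = 11.
  constraint 7 holds since z + w = 14.
The rest check out directly.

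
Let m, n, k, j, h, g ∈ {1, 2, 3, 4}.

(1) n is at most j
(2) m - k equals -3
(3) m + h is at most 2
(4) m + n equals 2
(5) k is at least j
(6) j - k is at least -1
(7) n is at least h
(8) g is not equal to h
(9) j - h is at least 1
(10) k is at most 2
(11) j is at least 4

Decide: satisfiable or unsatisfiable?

From constraints 5 and 11: k ≥ j and j ≥ 4, so k ≥ 4. From constraint 10: k ≤ 2. But 2 < 4, so no value of k works.

Unsatisfiable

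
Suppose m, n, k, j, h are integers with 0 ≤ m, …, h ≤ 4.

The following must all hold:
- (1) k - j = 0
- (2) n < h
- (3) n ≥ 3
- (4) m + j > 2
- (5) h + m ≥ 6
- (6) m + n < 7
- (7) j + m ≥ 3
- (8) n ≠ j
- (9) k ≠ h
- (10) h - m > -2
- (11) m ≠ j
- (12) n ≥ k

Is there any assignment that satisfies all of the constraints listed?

Try m = 3, n = 3, k = 0, j = 0, h = 4.
Check constraint 1: k - j = 0; constraint 4: m + j = 3; constraint 5: h + m = 7. The remaining constraints are straightforward to verify.

Satisfiable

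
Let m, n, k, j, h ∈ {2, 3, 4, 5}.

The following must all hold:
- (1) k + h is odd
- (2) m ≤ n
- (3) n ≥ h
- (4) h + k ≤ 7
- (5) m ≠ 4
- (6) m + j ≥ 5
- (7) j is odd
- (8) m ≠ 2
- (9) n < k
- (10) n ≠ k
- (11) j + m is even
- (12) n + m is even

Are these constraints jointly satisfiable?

Satisfiable

Try m = 3, n = 3, k = 4, j = 5, h = 3.
Check constraint 1: k + h = 7 is odd; constraint 4: h + k = 7; constraint 6: m + j = 8. The remaining constraints are straightforward to verify.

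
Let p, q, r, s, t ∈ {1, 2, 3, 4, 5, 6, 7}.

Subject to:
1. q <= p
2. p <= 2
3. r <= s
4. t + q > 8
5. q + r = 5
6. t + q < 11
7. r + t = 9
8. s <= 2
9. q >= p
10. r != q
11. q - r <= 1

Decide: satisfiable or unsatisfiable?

From constraints 1 and 2: q ≤ p ≤ 2. From constraints 3 and 8: r ≤ s ≤ 2. Hence q + r ≤ 4. But constraint 5 requires q + r = 5, and 5 > 4. Contradiction.

Unsatisfiable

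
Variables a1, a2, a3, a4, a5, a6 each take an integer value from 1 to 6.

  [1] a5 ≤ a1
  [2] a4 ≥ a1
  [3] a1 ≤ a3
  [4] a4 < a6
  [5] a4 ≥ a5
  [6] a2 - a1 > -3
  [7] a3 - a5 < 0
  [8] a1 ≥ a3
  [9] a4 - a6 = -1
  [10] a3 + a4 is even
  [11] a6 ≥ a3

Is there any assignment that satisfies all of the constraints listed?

Constraints 1, 3, and 7 give a3 < a5, a5 ≤ a1, a1 ≤ a3. Chaining: a3 < a5 ≤ a1 ≤ a3, which forces a3 < a3 — impossible.

Unsatisfiable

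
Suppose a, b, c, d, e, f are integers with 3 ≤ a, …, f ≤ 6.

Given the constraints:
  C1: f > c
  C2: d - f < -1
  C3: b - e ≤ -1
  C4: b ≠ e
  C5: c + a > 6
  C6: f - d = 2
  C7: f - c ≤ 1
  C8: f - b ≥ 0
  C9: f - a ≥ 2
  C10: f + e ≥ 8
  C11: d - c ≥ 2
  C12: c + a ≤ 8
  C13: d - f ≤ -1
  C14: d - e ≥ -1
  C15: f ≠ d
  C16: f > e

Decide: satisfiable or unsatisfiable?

Constraints 7, 11, and 13 give d − c ≥ 2, c − f ≥ -1, f − d ≥ 1.
Adding all 3 inequalities: the left sides telescope to 0, and the right sides sum to 2 + (-1) + 1 = 2. So 0 ≥ 2, which is false.

Unsatisfiable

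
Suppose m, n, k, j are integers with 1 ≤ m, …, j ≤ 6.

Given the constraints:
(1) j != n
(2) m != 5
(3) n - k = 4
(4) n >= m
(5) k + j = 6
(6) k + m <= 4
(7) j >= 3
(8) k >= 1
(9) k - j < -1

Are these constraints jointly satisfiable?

Satisfiable

One satisfying assignment is m = 1, n = 6, k = 2, j = 4.
For the less obvious constraints — constraint 3: n - k = 4; constraint 5: k + j = 6 — and the others hold by inspection.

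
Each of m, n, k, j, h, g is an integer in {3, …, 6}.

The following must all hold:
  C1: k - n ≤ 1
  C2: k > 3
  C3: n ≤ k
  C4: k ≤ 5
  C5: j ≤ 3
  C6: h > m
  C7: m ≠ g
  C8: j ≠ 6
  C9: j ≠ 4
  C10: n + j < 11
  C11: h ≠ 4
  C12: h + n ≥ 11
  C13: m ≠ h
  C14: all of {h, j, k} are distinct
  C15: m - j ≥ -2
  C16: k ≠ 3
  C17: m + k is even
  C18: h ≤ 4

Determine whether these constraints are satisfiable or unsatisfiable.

Unsatisfiable

From constraint 18: h ≤ 4. From constraints 3 and 4: n ≤ k ≤ 5. Hence h + n ≤ 9. But constraint 12 requires h + n ≥ 11, and 11 > 9. Contradiction.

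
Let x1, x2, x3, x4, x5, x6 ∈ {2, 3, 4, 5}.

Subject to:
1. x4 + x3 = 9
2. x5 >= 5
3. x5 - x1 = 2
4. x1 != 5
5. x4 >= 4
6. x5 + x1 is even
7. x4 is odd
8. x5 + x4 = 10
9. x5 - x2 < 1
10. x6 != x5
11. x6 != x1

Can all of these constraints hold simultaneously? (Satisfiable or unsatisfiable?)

Setting (x1, x2, x3, x4, x5, x6) = (3, 5, 4, 5, 5, 4) satisfies everything: constraint 1: x4 + x3 = 9; constraint 3: x5 - x1 = 2, and the others follow.

Satisfiable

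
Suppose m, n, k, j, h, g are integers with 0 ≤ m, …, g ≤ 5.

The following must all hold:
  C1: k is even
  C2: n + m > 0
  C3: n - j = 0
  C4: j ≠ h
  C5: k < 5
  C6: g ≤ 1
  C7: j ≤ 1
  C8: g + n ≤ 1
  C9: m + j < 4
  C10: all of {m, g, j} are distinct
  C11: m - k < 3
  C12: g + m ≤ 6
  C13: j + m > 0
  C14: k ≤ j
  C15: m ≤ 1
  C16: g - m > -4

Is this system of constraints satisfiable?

Unsatisfiable

Constraints 6, 7, and 15 confine each of m, g, j to the 2 values {0, 1} (the domain already gives each ≥ 0).
Constraint 10 requires all 3 of them to be distinct, but only 2 values are available — impossible by the pigeonhole principle.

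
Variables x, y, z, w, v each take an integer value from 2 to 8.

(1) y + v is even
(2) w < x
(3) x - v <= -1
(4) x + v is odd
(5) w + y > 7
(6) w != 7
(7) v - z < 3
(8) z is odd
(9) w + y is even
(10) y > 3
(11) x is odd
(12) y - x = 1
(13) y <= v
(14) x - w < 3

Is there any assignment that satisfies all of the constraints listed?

Setting (x, y, z, w, v) = (5, 6, 7, 4, 8) satisfies everything: constraint 3: x - v = -3; constraint 5: w + y = 10, and the others follow.

Satisfiable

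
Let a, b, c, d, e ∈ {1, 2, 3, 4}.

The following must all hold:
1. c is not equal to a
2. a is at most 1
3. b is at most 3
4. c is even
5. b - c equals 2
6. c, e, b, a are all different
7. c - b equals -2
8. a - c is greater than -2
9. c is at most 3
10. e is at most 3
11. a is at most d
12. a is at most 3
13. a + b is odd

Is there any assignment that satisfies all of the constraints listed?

Unsatisfiable

Constraints 3, 9, 10, and 12 confine each of c, e, b, a to the 3 values {1, …, 3} (the domain already gives each ≥ 1).
Constraint 6 requires all 4 of them to be distinct, but only 3 values are available — impossible by the pigeonhole principle.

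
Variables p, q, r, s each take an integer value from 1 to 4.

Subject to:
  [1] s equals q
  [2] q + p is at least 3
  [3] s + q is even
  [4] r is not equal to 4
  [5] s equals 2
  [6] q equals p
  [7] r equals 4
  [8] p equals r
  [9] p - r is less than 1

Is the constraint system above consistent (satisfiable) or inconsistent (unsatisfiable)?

Constraint 5 fixes s = 2 and constraint 7 fixes r = 4. Constraints 1, 6, and 8 give s = q = p = r, so s = r. But 2 ≠ 4 — contradiction.

Unsatisfiable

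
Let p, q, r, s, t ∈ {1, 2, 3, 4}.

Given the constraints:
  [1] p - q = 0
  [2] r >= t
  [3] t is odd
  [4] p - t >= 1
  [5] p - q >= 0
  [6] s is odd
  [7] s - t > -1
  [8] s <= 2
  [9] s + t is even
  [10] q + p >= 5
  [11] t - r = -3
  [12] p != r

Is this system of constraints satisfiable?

Try p = 3, q = 3, r = 4, s = 1, t = 1.
Check constraint 1: p - q = 0; constraint 4: p - t = 2; constraint 5: p - q = 0. The remaining constraints are straightforward to verify.

Satisfiable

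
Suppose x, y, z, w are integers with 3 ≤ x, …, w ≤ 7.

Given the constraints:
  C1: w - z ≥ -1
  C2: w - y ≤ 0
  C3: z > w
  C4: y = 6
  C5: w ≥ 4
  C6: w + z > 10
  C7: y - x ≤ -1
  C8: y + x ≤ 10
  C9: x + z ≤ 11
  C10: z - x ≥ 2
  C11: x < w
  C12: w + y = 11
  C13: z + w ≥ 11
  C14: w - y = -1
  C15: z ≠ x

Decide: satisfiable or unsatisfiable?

Unsatisfiable

Constraints 1, 2, 7, and 10 give w − z ≥ -1, z − x ≥ 2, x − y ≥ 1, y − w ≥ 0.
Adding all 4 inequalities: the left sides telescope to 0, and the right sides sum to (-1) + 2 + 1 + 0 = 2. So 0 ≥ 2, which is false.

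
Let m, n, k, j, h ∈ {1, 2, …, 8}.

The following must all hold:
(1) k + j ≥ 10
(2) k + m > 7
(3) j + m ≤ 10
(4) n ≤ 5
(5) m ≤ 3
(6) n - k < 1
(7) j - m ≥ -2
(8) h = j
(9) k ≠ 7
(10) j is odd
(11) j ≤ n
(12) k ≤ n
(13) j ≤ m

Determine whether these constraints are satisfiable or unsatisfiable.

Unsatisfiable

From constraints 4 and 12: k ≤ n ≤ 5. From constraints 5 and 13: j ≤ m ≤ 3. Hence k + j ≤ 8. But constraint 1 requires k + j ≥ 10, and 10 > 8. Contradiction.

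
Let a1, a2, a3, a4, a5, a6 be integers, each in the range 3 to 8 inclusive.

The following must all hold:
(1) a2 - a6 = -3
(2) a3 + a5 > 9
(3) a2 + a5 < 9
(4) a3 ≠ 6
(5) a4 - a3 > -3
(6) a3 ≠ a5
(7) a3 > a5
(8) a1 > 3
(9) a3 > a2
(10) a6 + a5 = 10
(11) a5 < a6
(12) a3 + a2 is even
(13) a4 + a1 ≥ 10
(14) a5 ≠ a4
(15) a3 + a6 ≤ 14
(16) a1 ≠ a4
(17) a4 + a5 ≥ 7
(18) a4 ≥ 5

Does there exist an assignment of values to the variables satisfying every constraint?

One satisfying assignment is a1 = 4, a2 = 3, a3 = 7, a4 = 6, a5 = 4, a6 = 6.
For the less obvious constraints — constraint 1: a2 - a6 = -3; constraint 2: a3 + a5 = 11 — and the others hold by inspection.

Satisfiable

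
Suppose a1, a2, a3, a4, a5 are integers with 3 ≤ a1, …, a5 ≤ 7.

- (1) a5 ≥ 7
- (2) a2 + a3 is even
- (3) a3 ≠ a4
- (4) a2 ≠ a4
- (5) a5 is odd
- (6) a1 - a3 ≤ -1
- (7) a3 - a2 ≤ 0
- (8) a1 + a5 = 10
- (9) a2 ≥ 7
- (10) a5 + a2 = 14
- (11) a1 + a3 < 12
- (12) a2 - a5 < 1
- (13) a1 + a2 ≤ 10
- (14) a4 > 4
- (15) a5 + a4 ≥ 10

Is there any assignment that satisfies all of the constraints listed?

Take a1 = 3, a2 = 7, a3 = 7, a4 = 5, a5 = 7. Then constraint 6: a1 - a3 = -4; constraint 7: a3 - a2 = 0; constraint 8: a1 + a5 = 10, and every other listed constraint is also met.

Satisfiable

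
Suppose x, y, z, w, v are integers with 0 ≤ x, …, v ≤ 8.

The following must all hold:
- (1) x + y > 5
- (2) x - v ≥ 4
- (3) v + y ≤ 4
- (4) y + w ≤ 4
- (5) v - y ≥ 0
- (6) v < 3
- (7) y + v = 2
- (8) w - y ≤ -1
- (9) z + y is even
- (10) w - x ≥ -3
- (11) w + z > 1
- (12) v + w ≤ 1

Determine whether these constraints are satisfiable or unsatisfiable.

Constraints 2, 5, 8, and 10 give w − x ≥ -3, x − v ≥ 4, v − y ≥ 0, y − w ≥ 1.
Adding all 4 inequalities: the left sides telescope to 0, and the right sides sum to (-3) + 4 + 0 + 1 = 2. So 0 ≥ 2, which is false.

Unsatisfiable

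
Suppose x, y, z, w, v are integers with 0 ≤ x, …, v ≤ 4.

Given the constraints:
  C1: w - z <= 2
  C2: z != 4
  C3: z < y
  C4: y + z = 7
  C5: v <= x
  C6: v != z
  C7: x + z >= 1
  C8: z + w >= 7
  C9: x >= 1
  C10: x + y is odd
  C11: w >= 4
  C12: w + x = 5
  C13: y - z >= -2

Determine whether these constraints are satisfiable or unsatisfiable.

Try x = 1, y = 4, z = 3, w = 4, v = 1.
Check constraint 1: w - z = 1; constraint 4: y + z = 7; constraint 7: x + z = 4. The remaining constraints are straightforward to verify.

Satisfiable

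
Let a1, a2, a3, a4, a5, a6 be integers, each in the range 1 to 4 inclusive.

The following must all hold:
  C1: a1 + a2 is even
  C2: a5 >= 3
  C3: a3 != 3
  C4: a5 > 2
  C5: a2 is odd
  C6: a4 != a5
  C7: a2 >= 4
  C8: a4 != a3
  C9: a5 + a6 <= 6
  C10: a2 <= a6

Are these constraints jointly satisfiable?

From constraint 2: a5 ≥ 3. From constraints 7 and 10: a6 ≥ a2 ≥ 4. Hence a5 + a6 ≥ 7. But constraint 9 requires a5 + a6 ≤ 6, and 6 < 7. Contradiction.

Unsatisfiable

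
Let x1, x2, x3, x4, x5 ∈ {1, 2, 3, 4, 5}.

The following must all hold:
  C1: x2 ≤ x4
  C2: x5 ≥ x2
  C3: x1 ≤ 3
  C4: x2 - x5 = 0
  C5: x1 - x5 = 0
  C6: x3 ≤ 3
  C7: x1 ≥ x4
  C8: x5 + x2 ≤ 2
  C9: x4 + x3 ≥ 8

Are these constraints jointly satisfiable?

Unsatisfiable

From constraints 3 and 7: x4 ≤ x1 ≤ 3. From constraint 6: x3 ≤ 3. Hence x4 + x3 ≤ 6. But constraint 9 requires x4 + x3 ≥ 8, and 8 > 6. Contradiction.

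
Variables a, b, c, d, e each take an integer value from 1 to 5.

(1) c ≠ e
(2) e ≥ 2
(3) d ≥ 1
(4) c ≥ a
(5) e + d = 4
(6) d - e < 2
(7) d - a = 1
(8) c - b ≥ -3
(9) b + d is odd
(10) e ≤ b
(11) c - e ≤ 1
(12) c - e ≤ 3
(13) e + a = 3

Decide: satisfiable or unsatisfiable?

Try a = 1, b = 3, c = 3, d = 2, e = 2.
Check constraint 5: e + d = 4; constraint 6: d - e = 0; constraint 7: d - a = 1. The remaining constraints are straightforward to verify.

Satisfiable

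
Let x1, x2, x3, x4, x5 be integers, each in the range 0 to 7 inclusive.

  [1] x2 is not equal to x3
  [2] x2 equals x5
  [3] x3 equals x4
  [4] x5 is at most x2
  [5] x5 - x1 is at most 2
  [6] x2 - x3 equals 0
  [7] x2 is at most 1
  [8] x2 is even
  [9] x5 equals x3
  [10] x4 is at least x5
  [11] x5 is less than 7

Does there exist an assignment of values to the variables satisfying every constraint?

Unsatisfiable

From constraints 2 and 9, x2 = x5 = x3, so x2 = x3. But constraint 1 says x2 ≠ x3. Contradiction.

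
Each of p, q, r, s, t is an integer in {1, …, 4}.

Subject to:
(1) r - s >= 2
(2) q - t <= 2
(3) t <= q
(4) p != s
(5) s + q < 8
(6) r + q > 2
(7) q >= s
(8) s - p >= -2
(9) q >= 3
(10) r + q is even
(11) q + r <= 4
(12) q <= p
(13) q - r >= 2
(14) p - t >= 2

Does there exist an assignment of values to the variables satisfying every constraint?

Unsatisfiable

Constraints 1, 2, 8, 13, and 14 give t − q ≥ -2, q − r ≥ 2, r − s ≥ 2, s − p ≥ -2, p − t ≥ 2.
Adding all 5 inequalities: the left sides telescope to 0, and the right sides sum to (-2) + 2 + 2 + (-2) + 2 = 2. So 0 ≥ 2, which is false.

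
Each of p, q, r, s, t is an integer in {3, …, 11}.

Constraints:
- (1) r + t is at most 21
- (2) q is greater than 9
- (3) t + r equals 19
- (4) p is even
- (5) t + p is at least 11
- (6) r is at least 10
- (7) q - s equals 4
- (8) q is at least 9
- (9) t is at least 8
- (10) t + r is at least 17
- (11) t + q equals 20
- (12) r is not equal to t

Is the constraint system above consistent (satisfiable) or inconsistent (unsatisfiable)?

Try p = 4, q = 11, r = 10, s = 7, t = 9.
Check constraint 1: r + t = 19; constraint 3: t + r = 19. The remaining constraints are straightforward to verify.

Satisfiable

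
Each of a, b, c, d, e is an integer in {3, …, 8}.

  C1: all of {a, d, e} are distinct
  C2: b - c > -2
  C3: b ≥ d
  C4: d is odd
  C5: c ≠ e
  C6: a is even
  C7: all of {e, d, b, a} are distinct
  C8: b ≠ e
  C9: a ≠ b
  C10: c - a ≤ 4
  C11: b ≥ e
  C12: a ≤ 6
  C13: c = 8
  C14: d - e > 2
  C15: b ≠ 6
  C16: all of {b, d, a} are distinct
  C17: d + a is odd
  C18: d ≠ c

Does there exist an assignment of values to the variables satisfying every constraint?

Take a = 6, b = 8, c = 8, d = 7, e = 3. Then constraint 2: b - c = 0; constraint 10: c - a = 2; constraint 14: d - e = 4, and every other listed constraint is also met.

Satisfiable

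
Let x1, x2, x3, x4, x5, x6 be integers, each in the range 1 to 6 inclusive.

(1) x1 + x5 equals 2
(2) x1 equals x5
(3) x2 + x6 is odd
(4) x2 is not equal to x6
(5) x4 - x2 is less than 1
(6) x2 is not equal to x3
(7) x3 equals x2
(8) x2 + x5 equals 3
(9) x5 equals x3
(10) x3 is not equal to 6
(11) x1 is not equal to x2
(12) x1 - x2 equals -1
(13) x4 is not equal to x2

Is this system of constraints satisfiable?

From constraints 2, 7, and 9, x1 = x5 = x3 = x2, so x1 = x2. But constraint 11 says x1 ≠ x2. Contradiction.

Unsatisfiable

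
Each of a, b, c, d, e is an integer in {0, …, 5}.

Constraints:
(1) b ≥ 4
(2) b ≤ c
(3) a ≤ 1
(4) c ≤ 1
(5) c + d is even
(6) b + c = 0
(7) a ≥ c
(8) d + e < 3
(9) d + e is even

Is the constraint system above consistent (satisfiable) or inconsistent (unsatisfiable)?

Unsatisfiable

From constraints 1 and 2: c ≥ b and b ≥ 4, so c ≥ 4. From constraints 3 and 7: c ≤ a and a ≤ 1, so c ≤ 1. But 1 < 4, so no value of c works.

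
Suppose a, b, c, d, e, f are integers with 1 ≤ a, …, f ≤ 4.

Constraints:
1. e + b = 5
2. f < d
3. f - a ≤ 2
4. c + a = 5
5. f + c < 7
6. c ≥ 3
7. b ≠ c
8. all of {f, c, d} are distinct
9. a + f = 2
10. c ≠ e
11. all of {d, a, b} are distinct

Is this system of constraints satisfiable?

Try a = 1, b = 3, c = 4, d = 2, e = 2, f = 1.
Check constraint 1: e + b = 5; constraint 3: f - a = 0. The remaining constraints are straightforward to verify.

Satisfiable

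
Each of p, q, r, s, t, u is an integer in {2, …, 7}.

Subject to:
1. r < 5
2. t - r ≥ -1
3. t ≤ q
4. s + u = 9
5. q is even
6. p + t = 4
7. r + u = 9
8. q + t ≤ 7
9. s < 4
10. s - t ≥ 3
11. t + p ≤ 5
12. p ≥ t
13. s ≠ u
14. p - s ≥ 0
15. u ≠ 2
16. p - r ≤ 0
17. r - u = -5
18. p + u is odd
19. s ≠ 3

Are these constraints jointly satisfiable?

Unsatisfiable

Constraints 2, 10, 14, and 16 give p − s ≥ 0, s − t ≥ 3, t − r ≥ -1, r − p ≥ 0.
Adding all 4 inequalities: the left sides telescope to 0, and the right sides sum to 0 + 3 + (-1) + 0 = 2. So 0 ≥ 2, which is false.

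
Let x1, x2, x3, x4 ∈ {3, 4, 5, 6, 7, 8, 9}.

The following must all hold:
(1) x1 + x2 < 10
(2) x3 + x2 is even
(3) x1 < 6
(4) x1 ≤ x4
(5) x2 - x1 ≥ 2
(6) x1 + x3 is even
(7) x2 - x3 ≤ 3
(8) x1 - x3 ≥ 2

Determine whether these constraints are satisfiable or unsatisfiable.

Constraints 5, 7, and 8 give x3 − x2 ≥ -3, x2 − x1 ≥ 2, x1 − x3 ≥ 2.
Adding all 3 inequalities: the left sides telescope to 0, and the right sides sum to (-3) + 2 + 2 = 1. So 0 ≥ 1, which is false.

Unsatisfiable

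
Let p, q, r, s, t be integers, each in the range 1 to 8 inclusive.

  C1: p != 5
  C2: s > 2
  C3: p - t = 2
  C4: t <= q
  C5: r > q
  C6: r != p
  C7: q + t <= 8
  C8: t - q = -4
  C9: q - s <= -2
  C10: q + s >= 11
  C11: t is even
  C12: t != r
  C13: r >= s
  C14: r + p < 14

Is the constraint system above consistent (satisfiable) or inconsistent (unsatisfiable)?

Satisfiable

Setting (p, q, r, s, t) = (4, 6, 8, 8, 2) satisfies everything: constraint 3: p - t = 2; constraint 7: q + t = 8; constraint 8: t - q = -4, and the others follow.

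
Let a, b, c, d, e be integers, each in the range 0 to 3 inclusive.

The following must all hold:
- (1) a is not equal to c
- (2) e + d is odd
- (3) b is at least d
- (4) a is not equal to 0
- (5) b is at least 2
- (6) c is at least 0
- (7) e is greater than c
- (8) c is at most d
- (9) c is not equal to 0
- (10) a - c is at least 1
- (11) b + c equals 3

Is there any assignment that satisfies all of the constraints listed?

Satisfiable

Take a = 3, b = 2, c = 1, d = 2, e = 3. Then constraint 10: a - c = 2; constraint 11: b + c = 3, and every other listed constraint is also met.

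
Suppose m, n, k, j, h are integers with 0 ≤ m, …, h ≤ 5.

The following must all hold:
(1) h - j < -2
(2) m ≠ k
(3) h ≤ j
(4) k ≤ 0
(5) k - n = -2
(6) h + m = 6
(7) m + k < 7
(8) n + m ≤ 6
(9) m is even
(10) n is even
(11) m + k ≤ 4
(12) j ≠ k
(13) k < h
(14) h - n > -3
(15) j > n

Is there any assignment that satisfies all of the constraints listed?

Satisfiable

One satisfying assignment is m = 4, n = 2, k = 0, j = 5, h = 2.
For the less obvious constraints — constraint 1: h - j = -3; constraint 5: k - n = -2 — and the others hold by inspection.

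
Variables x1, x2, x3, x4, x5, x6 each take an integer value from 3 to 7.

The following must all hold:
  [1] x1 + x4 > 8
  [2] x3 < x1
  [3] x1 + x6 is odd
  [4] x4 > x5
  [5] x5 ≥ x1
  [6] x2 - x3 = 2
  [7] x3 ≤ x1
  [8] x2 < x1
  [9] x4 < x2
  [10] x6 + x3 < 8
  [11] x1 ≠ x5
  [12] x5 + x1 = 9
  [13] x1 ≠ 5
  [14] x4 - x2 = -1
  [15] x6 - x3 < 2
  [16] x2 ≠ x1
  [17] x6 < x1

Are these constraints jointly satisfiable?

Unsatisfiable

Constraints 4, 5, 8, and 9 give x5 < x4, x4 < x2, x2 < x1, x1 ≤ x5. Chaining: x5 < x4 < x2 < x1 ≤ x5, which forces x5 < x5 — impossible.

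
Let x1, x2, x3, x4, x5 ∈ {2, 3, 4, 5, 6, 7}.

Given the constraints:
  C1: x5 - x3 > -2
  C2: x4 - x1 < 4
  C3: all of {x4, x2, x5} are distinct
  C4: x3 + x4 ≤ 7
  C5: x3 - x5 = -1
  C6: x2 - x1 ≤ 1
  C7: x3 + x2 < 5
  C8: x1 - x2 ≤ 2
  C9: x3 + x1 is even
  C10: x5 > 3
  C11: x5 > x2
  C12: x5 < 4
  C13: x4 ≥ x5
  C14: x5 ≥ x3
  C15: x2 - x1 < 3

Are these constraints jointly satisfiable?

Unsatisfiable

From constraint 10: x5 ≥ 4. From constraint 12: x5 ≤ 3. But 3 < 4, so no value of x5 works.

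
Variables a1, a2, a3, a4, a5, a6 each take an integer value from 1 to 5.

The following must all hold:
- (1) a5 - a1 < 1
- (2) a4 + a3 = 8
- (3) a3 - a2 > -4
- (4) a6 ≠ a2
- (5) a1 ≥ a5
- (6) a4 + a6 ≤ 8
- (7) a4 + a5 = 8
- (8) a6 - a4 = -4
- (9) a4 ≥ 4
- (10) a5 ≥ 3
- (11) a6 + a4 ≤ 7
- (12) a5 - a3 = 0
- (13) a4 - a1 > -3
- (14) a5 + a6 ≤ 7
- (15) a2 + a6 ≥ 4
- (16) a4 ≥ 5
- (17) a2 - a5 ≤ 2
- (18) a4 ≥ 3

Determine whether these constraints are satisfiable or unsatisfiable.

Satisfiable

Try a1 = 5, a2 = 5, a3 = 3, a4 = 5, a5 = 3, a6 = 1.
Check constraint 1: a5 - a1 = -2; constraint 2: a4 + a3 = 8. The remaining constraints are straightforward to verify.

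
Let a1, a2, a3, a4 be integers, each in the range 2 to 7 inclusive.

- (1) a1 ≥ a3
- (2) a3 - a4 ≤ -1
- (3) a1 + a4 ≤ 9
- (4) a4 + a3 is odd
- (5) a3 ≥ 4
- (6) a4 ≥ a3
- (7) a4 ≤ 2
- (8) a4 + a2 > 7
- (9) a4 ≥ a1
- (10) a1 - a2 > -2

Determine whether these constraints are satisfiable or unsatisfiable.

From constraints 1 and 5: a1 ≥ a3 and a3 ≥ 4, so a1 ≥ 4. From constraints 7 and 9: a1 ≤ a4 and a4 ≤ 2, so a1 ≤ 2. But 2 < 4, so no value of a1 works.

Unsatisfiable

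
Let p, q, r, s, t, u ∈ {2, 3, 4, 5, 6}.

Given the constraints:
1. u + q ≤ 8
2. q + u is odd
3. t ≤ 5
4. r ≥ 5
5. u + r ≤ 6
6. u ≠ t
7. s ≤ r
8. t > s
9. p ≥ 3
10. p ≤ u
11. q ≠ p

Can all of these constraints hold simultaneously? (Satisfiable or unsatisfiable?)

From constraints 9 and 10: u ≥ p ≥ 3. From constraint 4: r ≥ 5. Hence u + r ≥ 8. But constraint 5 requires u + r ≤ 6, and 6 < 8. Contradiction.

Unsatisfiable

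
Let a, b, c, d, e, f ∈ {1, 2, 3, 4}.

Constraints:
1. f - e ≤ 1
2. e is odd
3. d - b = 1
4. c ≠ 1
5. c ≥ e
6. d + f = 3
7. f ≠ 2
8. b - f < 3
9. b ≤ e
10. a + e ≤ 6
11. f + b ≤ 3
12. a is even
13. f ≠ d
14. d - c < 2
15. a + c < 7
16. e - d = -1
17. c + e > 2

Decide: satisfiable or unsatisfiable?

Satisfiable

Setting (a, b, c, d, e, f) = (2, 1, 2, 2, 1, 1) satisfies everything: constraint 1: f - e = 0; constraint 3: d - b = 1; constraint 6: d + f = 3, and the others follow.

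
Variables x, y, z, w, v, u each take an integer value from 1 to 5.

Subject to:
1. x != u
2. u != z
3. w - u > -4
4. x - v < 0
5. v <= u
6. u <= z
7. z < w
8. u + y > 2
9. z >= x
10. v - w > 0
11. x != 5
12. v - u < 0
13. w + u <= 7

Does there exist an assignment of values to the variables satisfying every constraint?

Constraints 6, 7, 10, and 12 give z < w, w < v, v < u, u ≤ z. Chaining: z < w < v < u ≤ z, which forces z < z — impossible.

Unsatisfiable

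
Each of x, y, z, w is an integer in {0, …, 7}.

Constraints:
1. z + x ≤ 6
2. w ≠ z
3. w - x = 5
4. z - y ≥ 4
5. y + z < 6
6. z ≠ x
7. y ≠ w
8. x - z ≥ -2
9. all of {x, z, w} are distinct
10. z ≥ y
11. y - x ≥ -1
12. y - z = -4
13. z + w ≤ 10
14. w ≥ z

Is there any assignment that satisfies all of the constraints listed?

Unsatisfiable

Constraints 4, 8, and 11 give x − z ≥ -2, z − y ≥ 4, y − x ≥ -1.
Adding all 3 inequalities: the left sides telescope to 0, and the right sides sum to (-2) + 4 + (-1) = 1. So 0 ≥ 1, which is false.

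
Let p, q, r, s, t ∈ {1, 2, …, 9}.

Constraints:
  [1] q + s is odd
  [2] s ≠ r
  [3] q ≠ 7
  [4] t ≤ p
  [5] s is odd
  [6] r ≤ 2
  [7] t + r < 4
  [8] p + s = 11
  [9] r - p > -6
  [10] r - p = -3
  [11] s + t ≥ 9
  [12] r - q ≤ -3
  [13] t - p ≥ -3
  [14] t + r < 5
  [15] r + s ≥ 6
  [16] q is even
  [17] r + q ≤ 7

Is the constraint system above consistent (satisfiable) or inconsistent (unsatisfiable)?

Setting (p, q, r, s, t) = (4, 4, 1, 7, 2) satisfies everything: constraint 7: t + r = 3; constraint 8: p + s = 11; constraint 9: r - p = -3, and the others follow.

Satisfiable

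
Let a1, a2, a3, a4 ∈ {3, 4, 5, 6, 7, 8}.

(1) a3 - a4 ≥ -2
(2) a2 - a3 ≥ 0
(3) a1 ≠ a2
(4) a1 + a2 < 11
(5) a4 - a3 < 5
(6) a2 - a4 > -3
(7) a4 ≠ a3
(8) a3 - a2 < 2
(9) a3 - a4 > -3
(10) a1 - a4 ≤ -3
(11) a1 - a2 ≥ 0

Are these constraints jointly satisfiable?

Unsatisfiable

Constraints 1, 2, 10, and 11 give a4 − a1 ≥ 3, a1 − a2 ≥ 0, a2 − a3 ≥ 0, a3 − a4 ≥ -2.
Adding all 4 inequalities: the left sides telescope to 0, and the right sides sum to 3 + 0 + 0 + (-2) = 1. So 0 ≥ 1, which is false.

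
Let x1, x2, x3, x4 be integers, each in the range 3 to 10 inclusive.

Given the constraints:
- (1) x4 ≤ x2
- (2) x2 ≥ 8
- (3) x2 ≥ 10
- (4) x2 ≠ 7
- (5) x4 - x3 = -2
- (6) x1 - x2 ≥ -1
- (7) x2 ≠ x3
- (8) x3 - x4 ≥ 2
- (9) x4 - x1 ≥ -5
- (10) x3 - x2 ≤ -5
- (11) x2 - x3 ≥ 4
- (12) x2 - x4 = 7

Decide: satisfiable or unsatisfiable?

Constraints 6, 8, 9, and 10 give x4 − x1 ≥ -5, x1 − x2 ≥ -1, x2 − x3 ≥ 5, x3 − x4 ≥ 2.
Adding all 4 inequalities: the left sides telescope to 0, and the right sides sum to (-5) + (-1) + 5 + 2 = 1. So 0 ≥ 1, which is false.

Unsatisfiable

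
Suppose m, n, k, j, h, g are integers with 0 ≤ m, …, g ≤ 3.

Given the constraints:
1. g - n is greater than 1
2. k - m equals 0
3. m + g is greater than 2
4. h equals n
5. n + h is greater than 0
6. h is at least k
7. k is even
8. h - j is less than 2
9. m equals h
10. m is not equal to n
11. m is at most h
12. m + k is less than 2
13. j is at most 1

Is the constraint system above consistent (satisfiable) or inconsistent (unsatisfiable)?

From constraints 4 and 9, m = h = n, so m = n. But constraint 10 says m ≠ n. Contradiction.

Unsatisfiable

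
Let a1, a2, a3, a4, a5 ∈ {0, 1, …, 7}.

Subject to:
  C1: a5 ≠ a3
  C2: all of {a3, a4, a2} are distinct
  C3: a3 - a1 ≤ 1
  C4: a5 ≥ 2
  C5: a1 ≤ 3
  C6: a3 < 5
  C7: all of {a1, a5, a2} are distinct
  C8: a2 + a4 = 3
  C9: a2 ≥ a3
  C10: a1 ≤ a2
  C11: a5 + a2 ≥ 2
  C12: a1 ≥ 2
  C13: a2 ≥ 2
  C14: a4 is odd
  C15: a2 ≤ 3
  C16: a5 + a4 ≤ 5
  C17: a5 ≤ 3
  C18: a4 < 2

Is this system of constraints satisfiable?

Unsatisfiable

Constraints 4, 5, 12, 13, 15, and 17 confine each of a1, a5, a2 to the 2 values {2, 3}.
Constraint 7 requires all 3 of them to be distinct, but only 2 values are available — impossible by the pigeonhole principle.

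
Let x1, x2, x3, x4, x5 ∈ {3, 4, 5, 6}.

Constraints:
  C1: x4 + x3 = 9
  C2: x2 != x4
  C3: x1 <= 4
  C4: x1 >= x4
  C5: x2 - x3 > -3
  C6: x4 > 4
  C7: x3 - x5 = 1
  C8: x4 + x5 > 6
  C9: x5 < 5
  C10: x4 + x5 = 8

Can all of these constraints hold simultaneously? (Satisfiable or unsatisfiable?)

Unsatisfiable

From constraint 6: x4 ≥ 5. From constraints 3 and 4: x4 ≤ x1 and x1 ≤ 4, so x4 ≤ 4. But 4 < 5, so no value of x4 works.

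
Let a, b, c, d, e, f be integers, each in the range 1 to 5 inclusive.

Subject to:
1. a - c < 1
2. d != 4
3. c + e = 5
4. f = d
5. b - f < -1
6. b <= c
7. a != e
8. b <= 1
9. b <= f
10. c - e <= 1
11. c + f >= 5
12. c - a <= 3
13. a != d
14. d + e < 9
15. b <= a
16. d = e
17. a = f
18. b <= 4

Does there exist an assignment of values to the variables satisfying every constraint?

Unsatisfiable

From constraints 4, 16, and 17, a = f = d = e, so a = e. But constraint 7 says a ≠ e. Contradiction.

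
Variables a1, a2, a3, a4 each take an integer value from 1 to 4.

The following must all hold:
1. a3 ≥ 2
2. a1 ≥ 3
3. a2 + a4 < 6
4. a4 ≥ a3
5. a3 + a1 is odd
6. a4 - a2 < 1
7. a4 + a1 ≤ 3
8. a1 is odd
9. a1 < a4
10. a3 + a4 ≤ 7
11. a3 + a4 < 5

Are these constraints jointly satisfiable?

Unsatisfiable

From constraints 1 and 4: a4 ≥ a3 ≥ 2. From constraint 2: a1 ≥ 3. Hence a4 + a1 ≥ 5. But constraint 7 requires a4 + a1 ≤ 3, and 3 < 5. Contradiction.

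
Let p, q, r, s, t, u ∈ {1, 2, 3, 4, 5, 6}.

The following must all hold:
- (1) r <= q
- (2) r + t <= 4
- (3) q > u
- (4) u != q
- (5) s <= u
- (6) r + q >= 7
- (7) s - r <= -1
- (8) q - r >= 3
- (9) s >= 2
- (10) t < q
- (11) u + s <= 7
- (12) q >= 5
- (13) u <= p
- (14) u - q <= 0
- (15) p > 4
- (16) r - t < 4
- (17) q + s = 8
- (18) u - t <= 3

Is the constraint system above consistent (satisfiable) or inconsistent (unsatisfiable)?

Satisfiable

The assignment p = 6, q = 6, r = 3, s = 2, t = 1, u = 3 works:
  constraint 2 holds since r + t = 4.
  constraint 6 holds since r + q = 9.
The rest check out directly.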